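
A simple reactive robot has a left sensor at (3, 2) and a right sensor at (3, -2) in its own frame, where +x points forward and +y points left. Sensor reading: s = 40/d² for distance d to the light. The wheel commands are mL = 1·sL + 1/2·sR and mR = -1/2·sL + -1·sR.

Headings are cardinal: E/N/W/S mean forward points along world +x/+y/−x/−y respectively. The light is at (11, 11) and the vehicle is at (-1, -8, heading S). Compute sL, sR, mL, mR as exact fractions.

5/73 1/17 243/2482 -231/2482

left sensor world pos  = (1, -11); dL² = 584
right sensor world pos = (-3, -11); dR² = 680
sL = 40/584 = 5/73
sR = 40/680 = 1/17
mL = 1·sL + 1/2·sR = 243/2482
mR = -1/2·sL + -1·sR = -231/2482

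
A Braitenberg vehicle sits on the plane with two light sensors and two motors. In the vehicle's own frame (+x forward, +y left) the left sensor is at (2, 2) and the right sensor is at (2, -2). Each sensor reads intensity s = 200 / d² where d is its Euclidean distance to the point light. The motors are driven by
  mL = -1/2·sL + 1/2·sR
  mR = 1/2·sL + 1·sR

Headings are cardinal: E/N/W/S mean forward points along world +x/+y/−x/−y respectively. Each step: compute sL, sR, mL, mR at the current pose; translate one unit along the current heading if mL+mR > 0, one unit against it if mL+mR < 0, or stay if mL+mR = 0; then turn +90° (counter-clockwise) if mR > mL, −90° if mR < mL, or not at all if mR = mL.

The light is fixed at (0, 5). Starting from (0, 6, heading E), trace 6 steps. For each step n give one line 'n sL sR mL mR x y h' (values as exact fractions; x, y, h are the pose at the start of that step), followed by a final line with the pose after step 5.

0 200/13 40 160/13 620/13 0 6 E
1 20 100/9 -40/9 190/9 1 6 N
2 200 200/17 -1600/17 1900/17 1 7 W
3 50 50 0 75 0 7 S
4 200/13 40 160/13 620/13 0 6 E
5 20 100/9 -40/9 190/9 1 6 N
final 1 7 W

n=0: pose=(0,6,E); sL=200/13, sR=40; mL=160/13, mR=620/13; mL+mR=60 → advance +1; mR−mL=460/13 → turn +1·90°
n=1: pose=(1,6,N); sL=20, sR=100/9; mL=-40/9, mR=190/9; mL+mR=50/3 → advance +1; mR−mL=230/9 → turn +1·90°
n=2: pose=(1,7,W); sL=200, sR=200/17; mL=-1600/17, mR=1900/17; mL+mR=300/17 → advance +1; mR−mL=3500/17 → turn +1·90°
n=3: pose=(0,7,S); sL=50, sR=50; mL=0, mR=75; mL+mR=75 → advance +1; mR−mL=75 → turn +1·90°
n=4: pose=(0,6,E); sL=200/13, sR=40; mL=160/13, mR=620/13; mL+mR=60 → advance +1; mR−mL=460/13 → turn +1·90°
n=5: pose=(1,6,N); sL=20, sR=100/9; mL=-40/9, mR=190/9; mL+mR=50/3 → advance +1; mR−mL=230/9 → turn +1·90°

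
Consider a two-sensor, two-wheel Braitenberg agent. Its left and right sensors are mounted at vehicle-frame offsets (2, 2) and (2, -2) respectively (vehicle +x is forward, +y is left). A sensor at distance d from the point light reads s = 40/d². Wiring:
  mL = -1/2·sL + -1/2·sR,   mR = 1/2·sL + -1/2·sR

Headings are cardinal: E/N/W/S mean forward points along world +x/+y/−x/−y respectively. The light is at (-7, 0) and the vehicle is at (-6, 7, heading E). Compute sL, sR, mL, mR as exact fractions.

left sensor world pos  = (-4, 9); dL² = 90
right sensor world pos = (-4, 5); dR² = 34
sL = 40/90 = 4/9
sR = 40/34 = 20/17
mL = -1/2·sL + -1/2·sR = -124/153
mR = 1/2·sL + -1/2·sR = -56/153

4/9 20/17 -124/153 -56/153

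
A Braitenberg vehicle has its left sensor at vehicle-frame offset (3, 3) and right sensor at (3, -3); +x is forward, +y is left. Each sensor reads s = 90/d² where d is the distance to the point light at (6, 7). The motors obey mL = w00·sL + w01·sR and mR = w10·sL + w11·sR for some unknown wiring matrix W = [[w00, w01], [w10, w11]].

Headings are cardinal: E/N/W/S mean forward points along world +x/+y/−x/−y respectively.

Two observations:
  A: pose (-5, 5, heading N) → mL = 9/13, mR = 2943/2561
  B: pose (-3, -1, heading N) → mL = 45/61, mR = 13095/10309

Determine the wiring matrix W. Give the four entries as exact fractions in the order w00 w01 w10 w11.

obs A: pose=(-5,5,N) → sL=90/197, sR=18/13, mL=9/13, mR=2943/2561
obs B: pose=(-3,-1,N) → sL=90/169, sR=90/61, mL=45/61, mR=13095/10309
sensor matrix S = [[90/197, 18/13], [90/169, 90/61]]; det S = -1671840/26401349
solve [mL_A; mL_B] = S·[w00; w01] and [mR_A; mR_B] = S·[w10; w11]:
  w00 = 0, w01 = 1/2, w10 = 1, w11 = 1/2

0 1/2 1 1/2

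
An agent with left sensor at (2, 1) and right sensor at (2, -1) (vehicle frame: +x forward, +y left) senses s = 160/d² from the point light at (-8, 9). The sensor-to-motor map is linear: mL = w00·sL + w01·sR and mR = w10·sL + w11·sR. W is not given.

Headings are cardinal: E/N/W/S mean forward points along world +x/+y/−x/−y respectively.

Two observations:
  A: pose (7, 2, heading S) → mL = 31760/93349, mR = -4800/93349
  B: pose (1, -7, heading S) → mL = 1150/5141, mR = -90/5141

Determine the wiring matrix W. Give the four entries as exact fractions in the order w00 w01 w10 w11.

-1/2 1 1/2 -1/2

obs A: pose=(7,2,S) → sL=160/337, sR=160/277, mL=31760/93349, mR=-4800/93349
obs B: pose=(1,-7,S) → sL=20/53, sR=40/97, mL=1150/5141, mR=-90/5141
sensor matrix S = [[160/337, 160/277], [20/53, 40/97]]; det S = -10646400/479907209
solve [mL_A; mL_B] = S·[w00; w01] and [mR_A; mR_B] = S·[w10; w11]:
  w00 = -1/2, w01 = 1, w10 = 1/2, w11 = -1/2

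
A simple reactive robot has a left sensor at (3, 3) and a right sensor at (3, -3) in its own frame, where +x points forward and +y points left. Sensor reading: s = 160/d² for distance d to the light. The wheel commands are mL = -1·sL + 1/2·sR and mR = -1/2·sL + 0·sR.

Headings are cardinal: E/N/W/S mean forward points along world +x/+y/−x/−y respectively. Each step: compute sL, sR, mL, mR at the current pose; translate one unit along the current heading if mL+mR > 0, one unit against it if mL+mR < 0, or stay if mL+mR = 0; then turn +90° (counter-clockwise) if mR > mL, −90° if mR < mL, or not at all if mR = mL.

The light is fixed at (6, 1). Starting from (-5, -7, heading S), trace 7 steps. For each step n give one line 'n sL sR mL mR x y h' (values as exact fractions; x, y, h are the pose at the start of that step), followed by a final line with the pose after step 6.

0 32/37 160/317 -7184/11729 -16/37 -5 -7 S
1 2 40/41 -62/41 -1 -5 -6 E
2 160/241 160/97 3760/23377 -80/241 -6 -6 N
3 80/53 80/101 -5960/5353 -40/53 -6 -7 E
4 160/281 32/25 496/7025 -80/281 -7 -7 N
5 20/17 40/61 -880/1037 -10/17 -7 -8 E
6 32/65 160/157 176/10205 -16/65 -8 -8 N
final -8 -9 E

n=0: pose=(-5,-7,S); sL=32/37, sR=160/317; mL=-7184/11729, mR=-16/37; mL+mR=-12256/11729 → advance -1; mR−mL=2112/11729 → turn +1·90°
n=1: pose=(-5,-6,E); sL=2, sR=40/41; mL=-62/41, mR=-1; mL+mR=-103/41 → advance -1; mR−mL=21/41 → turn +1·90°
n=2: pose=(-6,-6,N); sL=160/241, sR=160/97; mL=3760/23377, mR=-80/241; mL+mR=-4000/23377 → advance -1; mR−mL=-11520/23377 → turn -1·90°
n=3: pose=(-6,-7,E); sL=80/53, sR=80/101; mL=-5960/5353, mR=-40/53; mL+mR=-10000/5353 → advance -1; mR−mL=1920/5353 → turn +1·90°
n=4: pose=(-7,-7,N); sL=160/281, sR=32/25; mL=496/7025, mR=-80/281; mL+mR=-1504/7025 → advance -1; mR−mL=-2496/7025 → turn -1·90°
n=5: pose=(-7,-8,E); sL=20/17, sR=40/61; mL=-880/1037, mR=-10/17; mL+mR=-1490/1037 → advance -1; mR−mL=270/1037 → turn +1·90°
n=6: pose=(-8,-8,N); sL=32/65, sR=160/157; mL=176/10205, mR=-16/65; mL+mR=-2336/10205 → advance -1; mR−mL=-2688/10205 → turn -1·90°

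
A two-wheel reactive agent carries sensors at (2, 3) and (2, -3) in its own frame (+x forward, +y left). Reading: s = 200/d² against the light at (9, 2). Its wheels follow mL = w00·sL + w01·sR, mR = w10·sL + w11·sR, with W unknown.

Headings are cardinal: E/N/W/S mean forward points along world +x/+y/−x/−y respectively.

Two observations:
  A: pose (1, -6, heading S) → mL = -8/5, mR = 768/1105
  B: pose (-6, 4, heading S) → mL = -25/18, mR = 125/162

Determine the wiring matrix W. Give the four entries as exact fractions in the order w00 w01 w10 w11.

-1 0 1 -1

obs A: pose=(1,-6,S) → sL=8/5, sR=200/221, mL=-8/5, mR=768/1105
obs B: pose=(-6,4,S) → sL=25/18, sR=50/81, mL=-25/18, mR=125/162
sensor matrix S = [[8/5, 200/221], [25/18, 50/81]]; det S = -4820/17901
solve [mL_A; mL_B] = S·[w00; w01] and [mR_A; mR_B] = S·[w10; w11]:
  w00 = -1, w01 = 0, w10 = 1, w11 = -1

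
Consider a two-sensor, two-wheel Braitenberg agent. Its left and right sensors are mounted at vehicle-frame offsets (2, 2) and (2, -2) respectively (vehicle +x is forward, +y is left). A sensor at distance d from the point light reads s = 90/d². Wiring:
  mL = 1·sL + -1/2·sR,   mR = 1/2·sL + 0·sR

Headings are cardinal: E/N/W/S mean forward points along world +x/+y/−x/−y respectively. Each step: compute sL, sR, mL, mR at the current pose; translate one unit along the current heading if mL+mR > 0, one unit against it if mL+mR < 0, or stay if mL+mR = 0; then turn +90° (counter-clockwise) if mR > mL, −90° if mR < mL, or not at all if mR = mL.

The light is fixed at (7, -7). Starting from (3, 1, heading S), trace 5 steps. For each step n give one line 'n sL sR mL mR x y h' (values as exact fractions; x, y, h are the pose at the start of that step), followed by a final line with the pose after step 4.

n=0: pose=(3,1,S); sL=9/4, sR=5/4; mL=13/8, mR=9/8; mL+mR=11/4 → advance +1; mR−mL=-1/2 → turn -1·90°
n=1: pose=(3,0,W); sL=90/61, sR=10/13; mL=865/793, mR=45/61; mL+mR=1450/793 → advance +1; mR−mL=-280/793 → turn -1·90°
n=2: pose=(2,0,N); sL=9/13, sR=1; mL=5/26, mR=9/26; mL+mR=7/13 → advance +1; mR−mL=2/13 → turn +1·90°
n=3: pose=(2,1,W); sL=18/17, sR=90/149; mL=1917/2533, mR=9/17; mL+mR=3258/2533 → advance +1; mR−mL=-576/2533 → turn -1·90°
n=4: pose=(1,1,N); sL=45/82, sR=45/58; mL=765/4756, mR=45/164; mL+mR=1035/2378 → advance +1; mR−mL=135/1189 → turn +1·90°

0 9/4 5/4 13/8 9/8 3 1 S
1 90/61 10/13 865/793 45/61 3 0 W
2 9/13 1 5/26 9/26 2 0 N
3 18/17 90/149 1917/2533 9/17 2 1 W
4 45/82 45/58 765/4756 45/164 1 1 N
final 1 2 W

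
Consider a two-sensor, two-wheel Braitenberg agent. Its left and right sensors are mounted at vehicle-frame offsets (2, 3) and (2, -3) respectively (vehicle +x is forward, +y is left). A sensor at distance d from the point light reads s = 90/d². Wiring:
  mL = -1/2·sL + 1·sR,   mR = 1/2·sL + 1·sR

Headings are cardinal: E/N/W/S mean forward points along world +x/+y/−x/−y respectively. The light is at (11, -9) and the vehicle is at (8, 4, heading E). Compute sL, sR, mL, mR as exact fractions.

90/257 90/101 18585/25957 27675/25957

left sensor world pos  = (10, 7); dL² = 257
right sensor world pos = (10, 1); dR² = 101
sL = 90/257 = 90/257
sR = 90/101 = 90/101
mL = -1/2·sL + 1·sR = 18585/25957
mR = 1/2·sL + 1·sR = 27675/25957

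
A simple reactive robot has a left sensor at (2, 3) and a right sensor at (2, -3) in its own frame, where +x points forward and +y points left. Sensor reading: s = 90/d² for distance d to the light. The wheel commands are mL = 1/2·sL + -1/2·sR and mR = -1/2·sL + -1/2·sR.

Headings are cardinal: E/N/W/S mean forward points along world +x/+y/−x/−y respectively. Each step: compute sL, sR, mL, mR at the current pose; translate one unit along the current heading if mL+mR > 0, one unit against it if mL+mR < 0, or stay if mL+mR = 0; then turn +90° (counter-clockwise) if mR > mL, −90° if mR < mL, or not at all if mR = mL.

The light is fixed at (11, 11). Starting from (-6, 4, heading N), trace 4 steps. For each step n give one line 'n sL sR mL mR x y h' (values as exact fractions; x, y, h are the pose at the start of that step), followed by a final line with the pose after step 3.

0 18/85 90/221 -108/1105 -342/1105 -6 4 N
1 9/25 45/173 216/4325 -1341/4325 -6 3 E
2 18/65 90/541 1944/35165 -7794/35165 -7 3 S
3 9/50 45/208 -189/10400 -2061/10400 -7 4 W
final -6 4 N

n=0: pose=(-6,4,N); sL=18/85, sR=90/221; mL=-108/1105, mR=-342/1105; mL+mR=-90/221 → advance -1; mR−mL=-18/85 → turn -1·90°
n=1: pose=(-6,3,E); sL=9/25, sR=45/173; mL=216/4325, mR=-1341/4325; mL+mR=-45/173 → advance -1; mR−mL=-9/25 → turn -1·90°
n=2: pose=(-7,3,S); sL=18/65, sR=90/541; mL=1944/35165, mR=-7794/35165; mL+mR=-90/541 → advance -1; mR−mL=-18/65 → turn -1·90°
n=3: pose=(-7,4,W); sL=9/50, sR=45/208; mL=-189/10400, mR=-2061/10400; mL+mR=-45/208 → advance -1; mR−mL=-9/50 → turn -1·90°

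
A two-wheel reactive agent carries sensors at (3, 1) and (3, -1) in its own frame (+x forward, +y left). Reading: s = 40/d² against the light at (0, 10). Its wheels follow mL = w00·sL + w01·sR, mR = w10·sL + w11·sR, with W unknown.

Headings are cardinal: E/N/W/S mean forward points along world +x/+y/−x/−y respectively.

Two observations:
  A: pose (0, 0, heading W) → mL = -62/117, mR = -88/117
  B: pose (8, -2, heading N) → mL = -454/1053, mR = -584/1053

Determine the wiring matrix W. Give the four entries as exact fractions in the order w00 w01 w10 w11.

obs A: pose=(0,0,W) → sL=4/13, sR=4/9, mL=-62/117, mR=-88/117
obs B: pose=(8,-2,N) → sL=4/13, sR=20/81, mL=-454/1053, mR=-584/1053
sensor matrix S = [[4/13, 4/9], [4/13, 20/81]]; det S = -64/1053
solve [mL_A; mL_B] = S·[w00; w01] and [mR_A; mR_B] = S·[w10; w11]:
  w00 = -1, w01 = -1/2, w10 = -1, w11 = -1

-1 -1/2 -1 -1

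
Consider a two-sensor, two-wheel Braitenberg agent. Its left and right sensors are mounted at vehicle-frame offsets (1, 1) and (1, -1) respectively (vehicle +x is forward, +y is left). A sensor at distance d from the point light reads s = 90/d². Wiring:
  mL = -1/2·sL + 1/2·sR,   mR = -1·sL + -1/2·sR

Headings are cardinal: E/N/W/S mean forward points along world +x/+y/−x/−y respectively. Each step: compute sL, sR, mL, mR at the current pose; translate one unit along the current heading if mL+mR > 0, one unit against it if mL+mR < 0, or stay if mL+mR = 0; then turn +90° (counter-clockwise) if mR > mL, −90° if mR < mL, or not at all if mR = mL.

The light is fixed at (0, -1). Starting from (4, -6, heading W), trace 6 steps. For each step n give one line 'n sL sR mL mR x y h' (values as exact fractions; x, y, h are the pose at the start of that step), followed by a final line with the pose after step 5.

0 2 18/5 4/5 -19/5 4 -6 W
1 45/16 45/26 -225/416 -765/208 5 -6 N
2 90/61 18/17 -216/1037 -2079/1037 5 -7 E
3 45/37 45/29 180/1073 -4275/2146 4 -7 S
4 2 18/5 4/5 -19/5 4 -6 W
5 45/16 45/26 -225/416 -765/208 5 -6 N
final 5 -7 E

n=0: pose=(4,-6,W); sL=2, sR=18/5; mL=4/5, mR=-19/5; mL+mR=-3 → advance -1; mR−mL=-23/5 → turn -1·90°
n=1: pose=(5,-6,N); sL=45/16, sR=45/26; mL=-225/416, mR=-765/208; mL+mR=-135/32 → advance -1; mR−mL=-1305/416 → turn -1·90°
n=2: pose=(5,-7,E); sL=90/61, sR=18/17; mL=-216/1037, mR=-2079/1037; mL+mR=-135/61 → advance -1; mR−mL=-1863/1037 → turn -1·90°
n=3: pose=(4,-7,S); sL=45/37, sR=45/29; mL=180/1073, mR=-4275/2146; mL+mR=-135/74 → advance -1; mR−mL=-4635/2146 → turn -1·90°
n=4: pose=(4,-6,W); sL=2, sR=18/5; mL=4/5, mR=-19/5; mL+mR=-3 → advance -1; mR−mL=-23/5 → turn -1·90°
n=5: pose=(5,-6,N); sL=45/16, sR=45/26; mL=-225/416, mR=-765/208; mL+mR=-135/32 → advance -1; mR−mL=-1305/416 → turn -1·90°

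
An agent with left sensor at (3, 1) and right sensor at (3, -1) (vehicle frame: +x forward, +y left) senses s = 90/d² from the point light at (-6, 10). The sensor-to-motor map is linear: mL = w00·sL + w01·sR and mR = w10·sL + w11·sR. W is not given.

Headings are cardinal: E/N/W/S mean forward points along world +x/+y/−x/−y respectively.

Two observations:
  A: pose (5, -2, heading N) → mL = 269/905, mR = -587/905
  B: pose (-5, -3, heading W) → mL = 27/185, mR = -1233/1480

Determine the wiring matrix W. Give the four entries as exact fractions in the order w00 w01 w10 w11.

obs A: pose=(5,-2,N) → sL=90/181, sR=2/5, mL=269/905, mR=-587/905
obs B: pose=(-5,-3,W) → sL=9/20, sR=45/74, mL=27/185, mR=-1233/1480
sensor matrix S = [[90/181, 2/5], [9/20, 45/74]]; det S = 40977/334850
solve [mL_A; mL_B] = S·[w00; w01] and [mR_A; mR_B] = S·[w10; w11]:
  w00 = 1, w01 = -1/2, w10 = -1/2, w11 = -1

1 -1/2 -1/2 -1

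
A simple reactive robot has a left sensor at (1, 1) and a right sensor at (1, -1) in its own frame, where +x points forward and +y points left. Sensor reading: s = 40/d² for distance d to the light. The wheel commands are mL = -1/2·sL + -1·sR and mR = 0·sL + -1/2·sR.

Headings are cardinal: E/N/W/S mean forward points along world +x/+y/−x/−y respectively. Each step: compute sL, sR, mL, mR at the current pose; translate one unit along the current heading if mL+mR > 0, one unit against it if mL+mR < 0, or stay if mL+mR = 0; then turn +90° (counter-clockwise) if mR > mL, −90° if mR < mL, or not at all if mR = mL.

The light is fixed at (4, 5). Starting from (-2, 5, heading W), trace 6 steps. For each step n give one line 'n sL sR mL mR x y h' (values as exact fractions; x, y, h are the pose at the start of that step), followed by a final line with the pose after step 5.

0 4/5 4/5 -6/5 -2/5 -2 5 W
1 40/17 40/37 -1420/629 -20/37 -1 5 S
2 2 5/2 -7/2 -5/4 -1 6 E
3 40/53 40/29 -2700/1537 -20/29 -2 6 N
4 4/5 4/5 -6/5 -2/5 -2 5 W
5 40/17 40/37 -1420/629 -20/37 -1 5 S
final -1 6 E

n=0: pose=(-2,5,W); sL=4/5, sR=4/5; mL=-6/5, mR=-2/5; mL+mR=-8/5 → advance -1; mR−mL=4/5 → turn +1·90°
n=1: pose=(-1,5,S); sL=40/17, sR=40/37; mL=-1420/629, mR=-20/37; mL+mR=-1760/629 → advance -1; mR−mL=1080/629 → turn +1·90°
n=2: pose=(-1,6,E); sL=2, sR=5/2; mL=-7/2, mR=-5/4; mL+mR=-19/4 → advance -1; mR−mL=9/4 → turn +1·90°
n=3: pose=(-2,6,N); sL=40/53, sR=40/29; mL=-2700/1537, mR=-20/29; mL+mR=-3760/1537 → advance -1; mR−mL=1640/1537 → turn +1·90°
n=4: pose=(-2,5,W); sL=4/5, sR=4/5; mL=-6/5, mR=-2/5; mL+mR=-8/5 → advance -1; mR−mL=4/5 → turn +1·90°
n=5: pose=(-1,5,S); sL=40/17, sR=40/37; mL=-1420/629, mR=-20/37; mL+mR=-1760/629 → advance -1; mR−mL=1080/629 → turn +1·90°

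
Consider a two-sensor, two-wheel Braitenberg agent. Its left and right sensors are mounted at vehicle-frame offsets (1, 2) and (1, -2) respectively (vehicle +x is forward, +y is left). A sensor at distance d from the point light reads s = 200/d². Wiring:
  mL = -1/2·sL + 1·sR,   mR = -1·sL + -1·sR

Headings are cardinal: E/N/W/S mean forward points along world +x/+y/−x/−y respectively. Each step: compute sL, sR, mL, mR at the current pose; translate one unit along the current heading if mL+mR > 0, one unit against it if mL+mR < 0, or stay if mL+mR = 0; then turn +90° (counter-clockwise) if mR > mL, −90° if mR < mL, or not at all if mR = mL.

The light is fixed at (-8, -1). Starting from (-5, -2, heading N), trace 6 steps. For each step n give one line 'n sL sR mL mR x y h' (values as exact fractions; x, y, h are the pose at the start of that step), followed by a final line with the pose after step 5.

0 200 8 -92 -208 -5 -2 N
1 25/2 25/4 0 -75/4 -5 -3 E
2 8 200/9 164/9 -272/9 -6 -3 S
3 20 100 90 -120 -6 -2 W
4 200 8 -92 -208 -5 -2 N
5 25/2 25/4 0 -75/4 -5 -3 E
final -6 -3 S

n=0: pose=(-5,-2,N); sL=200, sR=8; mL=-92, mR=-208; mL+mR=-300 → advance -1; mR−mL=-116 → turn -1·90°
n=1: pose=(-5,-3,E); sL=25/2, sR=25/4; mL=0, mR=-75/4; mL+mR=-75/4 → advance -1; mR−mL=-75/4 → turn -1·90°
n=2: pose=(-6,-3,S); sL=8, sR=200/9; mL=164/9, mR=-272/9; mL+mR=-12 → advance -1; mR−mL=-436/9 → turn -1·90°
n=3: pose=(-6,-2,W); sL=20, sR=100; mL=90, mR=-120; mL+mR=-30 → advance -1; mR−mL=-210 → turn -1·90°
n=4: pose=(-5,-2,N); sL=200, sR=8; mL=-92, mR=-208; mL+mR=-300 → advance -1; mR−mL=-116 → turn -1·90°
n=5: pose=(-5,-3,E); sL=25/2, sR=25/4; mL=0, mR=-75/4; mL+mR=-75/4 → advance -1; mR−mL=-75/4 → turn -1·90°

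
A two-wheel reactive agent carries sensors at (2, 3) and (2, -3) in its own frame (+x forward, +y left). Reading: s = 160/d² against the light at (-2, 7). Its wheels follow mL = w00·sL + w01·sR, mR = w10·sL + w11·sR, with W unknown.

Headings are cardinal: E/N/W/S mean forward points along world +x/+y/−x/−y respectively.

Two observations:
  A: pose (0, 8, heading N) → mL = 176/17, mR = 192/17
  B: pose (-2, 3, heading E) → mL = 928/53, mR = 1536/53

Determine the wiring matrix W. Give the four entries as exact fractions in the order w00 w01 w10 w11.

obs A: pose=(0,8,N) → sL=16, sR=80/17, mL=176/17, mR=192/17
obs B: pose=(-2,3,E) → sL=32, sR=160/53, mL=928/53, mR=1536/53
sensor matrix S = [[16, 80/17], [32, 160/53]]; det S = -92160/901
solve [mL_A; mL_B] = S·[w00; w01] and [mR_A; mR_B] = S·[w10; w11]:
  w00 = 1/2, w01 = 1/2, w10 = 1, w11 = -1

1/2 1/2 1 -1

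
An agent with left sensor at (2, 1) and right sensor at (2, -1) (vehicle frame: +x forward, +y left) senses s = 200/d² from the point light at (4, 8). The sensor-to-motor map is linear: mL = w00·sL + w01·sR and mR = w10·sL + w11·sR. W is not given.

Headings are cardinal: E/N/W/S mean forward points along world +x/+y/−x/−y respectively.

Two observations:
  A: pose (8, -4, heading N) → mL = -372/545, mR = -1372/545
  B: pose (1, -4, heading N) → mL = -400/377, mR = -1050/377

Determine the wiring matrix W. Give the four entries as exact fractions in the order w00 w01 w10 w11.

obs A: pose=(8,-4,N) → sL=200/109, sR=8/5, mL=-372/545, mR=-1372/545
obs B: pose=(1,-4,N) → sL=50/29, sR=25/13, mL=-400/377, mR=-1050/377
sensor matrix S = [[200/109, 8/5], [50/29, 25/13]]; det S = 31640/41093
solve [mL_A; mL_B] = S·[w00; w01] and [mR_A; mR_B] = S·[w10; w11]:
  w00 = 1/2, w01 = -1, w10 = -1/2, w11 = -1

1/2 -1 -1/2 -1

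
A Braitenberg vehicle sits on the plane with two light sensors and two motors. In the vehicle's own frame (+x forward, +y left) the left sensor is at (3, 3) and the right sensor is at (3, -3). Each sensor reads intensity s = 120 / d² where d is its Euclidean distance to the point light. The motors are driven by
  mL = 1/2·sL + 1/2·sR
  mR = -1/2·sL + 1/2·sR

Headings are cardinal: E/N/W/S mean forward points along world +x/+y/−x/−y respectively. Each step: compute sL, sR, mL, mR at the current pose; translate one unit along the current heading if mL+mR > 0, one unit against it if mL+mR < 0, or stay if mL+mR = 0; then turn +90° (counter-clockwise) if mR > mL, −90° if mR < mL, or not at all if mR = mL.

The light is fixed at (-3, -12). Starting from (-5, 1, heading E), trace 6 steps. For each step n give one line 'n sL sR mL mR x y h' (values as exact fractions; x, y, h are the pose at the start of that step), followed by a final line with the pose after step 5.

0 120/257 120/101 21480/25957 9360/25957 -5 1 E
1 15/13 30/29 825/754 -45/754 -4 1 S
2 120/97 120/241 20280/23377 -8640/23377 -4 0 W
3 12/25 60/113 1428/2825 72/2825 -5 0 N
4 120/257 120/101 21480/25957 9360/25957 -5 1 E
5 15/13 30/29 825/754 -45/754 -4 1 S
final -4 0 W

n=0: pose=(-5,1,E); sL=120/257, sR=120/101; mL=21480/25957, mR=9360/25957; mL+mR=120/101 → advance +1; mR−mL=-120/257 → turn -1·90°
n=1: pose=(-4,1,S); sL=15/13, sR=30/29; mL=825/754, mR=-45/754; mL+mR=30/29 → advance +1; mR−mL=-15/13 → turn -1·90°
n=2: pose=(-4,0,W); sL=120/97, sR=120/241; mL=20280/23377, mR=-8640/23377; mL+mR=120/241 → advance +1; mR−mL=-120/97 → turn -1·90°
n=3: pose=(-5,0,N); sL=12/25, sR=60/113; mL=1428/2825, mR=72/2825; mL+mR=60/113 → advance +1; mR−mL=-12/25 → turn -1·90°
n=4: pose=(-5,1,E); sL=120/257, sR=120/101; mL=21480/25957, mR=9360/25957; mL+mR=120/101 → advance +1; mR−mL=-120/257 → turn -1·90°
n=5: pose=(-4,1,S); sL=15/13, sR=30/29; mL=825/754, mR=-45/754; mL+mR=30/29 → advance +1; mR−mL=-15/13 → turn -1·90°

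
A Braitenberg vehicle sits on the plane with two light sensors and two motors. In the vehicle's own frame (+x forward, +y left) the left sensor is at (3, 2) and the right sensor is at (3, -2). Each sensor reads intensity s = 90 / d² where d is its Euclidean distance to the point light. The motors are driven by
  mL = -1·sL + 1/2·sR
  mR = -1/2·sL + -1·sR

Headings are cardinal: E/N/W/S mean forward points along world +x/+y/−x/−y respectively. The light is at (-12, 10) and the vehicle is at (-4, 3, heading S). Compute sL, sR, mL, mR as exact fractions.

9/20 45/68 -81/680 -603/680

left sensor world pos  = (-2, 0); dL² = 200
right sensor world pos = (-6, 0); dR² = 136
sL = 90/200 = 9/20
sR = 90/136 = 45/68
mL = -1·sL + 1/2·sR = -81/680
mR = -1/2·sL + -1·sR = -603/680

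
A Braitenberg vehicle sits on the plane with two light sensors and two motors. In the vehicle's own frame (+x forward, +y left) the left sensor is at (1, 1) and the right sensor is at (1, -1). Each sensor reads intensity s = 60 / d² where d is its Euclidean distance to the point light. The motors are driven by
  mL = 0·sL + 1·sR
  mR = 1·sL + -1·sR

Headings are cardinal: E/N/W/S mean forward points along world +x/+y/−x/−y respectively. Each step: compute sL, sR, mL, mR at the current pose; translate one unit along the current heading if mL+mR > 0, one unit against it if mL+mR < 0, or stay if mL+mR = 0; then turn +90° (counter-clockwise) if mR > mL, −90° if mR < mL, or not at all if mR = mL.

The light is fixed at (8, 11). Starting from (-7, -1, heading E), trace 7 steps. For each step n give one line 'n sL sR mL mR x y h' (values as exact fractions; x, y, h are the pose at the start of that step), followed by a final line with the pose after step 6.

n=0: pose=(-7,-1,E); sL=60/317, sR=12/73; mL=12/73, mR=576/23141; mL+mR=60/317 → advance +1; mR−mL=-3228/23141 → turn -1·90°
n=1: pose=(-6,-1,S); sL=30/169, sR=30/197; mL=30/197, mR=840/33293; mL+mR=30/169 → advance +1; mR−mL=-4230/33293 → turn -1·90°
n=2: pose=(-6,-2,W); sL=60/421, sR=20/123; mL=20/123, mR=-1040/51783; mL+mR=60/421 → advance +1; mR−mL=-9460/51783 → turn -1·90°
n=3: pose=(-7,-2,N); sL=3/20, sR=3/17; mL=3/17, mR=-9/340; mL+mR=3/20 → advance +1; mR−mL=-69/340 → turn -1·90°
n=4: pose=(-7,-1,E); sL=60/317, sR=12/73; mL=12/73, mR=576/23141; mL+mR=60/317 → advance +1; mR−mL=-3228/23141 → turn -1·90°
n=5: pose=(-6,-1,S); sL=30/169, sR=30/197; mL=30/197, mR=840/33293; mL+mR=30/169 → advance +1; mR−mL=-4230/33293 → turn -1·90°
n=6: pose=(-6,-2,W); sL=60/421, sR=20/123; mL=20/123, mR=-1040/51783; mL+mR=60/421 → advance +1; mR−mL=-9460/51783 → turn -1·90°

0 60/317 12/73 12/73 576/23141 -7 -1 E
1 30/169 30/197 30/197 840/33293 -6 -1 S
2 60/421 20/123 20/123 -1040/51783 -6 -2 W
3 3/20 3/17 3/17 -9/340 -7 -2 N
4 60/317 12/73 12/73 576/23141 -7 -1 E
5 30/169 30/197 30/197 840/33293 -6 -1 S
6 60/421 20/123 20/123 -1040/51783 -6 -2 W
final -7 -2 N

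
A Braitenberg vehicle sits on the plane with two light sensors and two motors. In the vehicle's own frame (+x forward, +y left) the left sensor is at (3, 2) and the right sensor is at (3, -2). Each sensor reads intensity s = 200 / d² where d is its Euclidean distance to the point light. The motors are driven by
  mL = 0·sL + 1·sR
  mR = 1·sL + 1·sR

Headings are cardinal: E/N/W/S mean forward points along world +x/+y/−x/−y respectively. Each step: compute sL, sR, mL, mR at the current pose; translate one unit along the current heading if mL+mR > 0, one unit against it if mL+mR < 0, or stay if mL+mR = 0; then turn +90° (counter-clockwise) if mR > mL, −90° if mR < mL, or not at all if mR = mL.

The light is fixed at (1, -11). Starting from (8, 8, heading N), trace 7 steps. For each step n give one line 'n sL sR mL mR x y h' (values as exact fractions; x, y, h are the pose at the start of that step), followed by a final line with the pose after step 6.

0 200/509 40/113 40/113 42960/57517 8 8 N
1 10/17 2/5 2/5 84/85 8 9 W
2 200/353 40/61 40/61 26320/21533 7 9 S
3 100/261 20/37 20/37 8920/9657 7 8 E
4 200/509 40/113 40/113 42960/57517 8 8 N
5 10/17 2/5 2/5 84/85 8 9 W
6 200/353 40/61 40/61 26320/21533 7 9 S
final 7 8 E

n=0: pose=(8,8,N); sL=200/509, sR=40/113; mL=40/113, mR=42960/57517; mL+mR=63320/57517 → advance +1; mR−mL=200/509 → turn +1·90°
n=1: pose=(8,9,W); sL=10/17, sR=2/5; mL=2/5, mR=84/85; mL+mR=118/85 → advance +1; mR−mL=10/17 → turn +1·90°
n=2: pose=(7,9,S); sL=200/353, sR=40/61; mL=40/61, mR=26320/21533; mL+mR=40440/21533 → advance +1; mR−mL=200/353 → turn +1·90°
n=3: pose=(7,8,E); sL=100/261, sR=20/37; mL=20/37, mR=8920/9657; mL+mR=14140/9657 → advance +1; mR−mL=100/261 → turn +1·90°
n=4: pose=(8,8,N); sL=200/509, sR=40/113; mL=40/113, mR=42960/57517; mL+mR=63320/57517 → advance +1; mR−mL=200/509 → turn +1·90°
n=5: pose=(8,9,W); sL=10/17, sR=2/5; mL=2/5, mR=84/85; mL+mR=118/85 → advance +1; mR−mL=10/17 → turn +1·90°
n=6: pose=(7,9,S); sL=200/353, sR=40/61; mL=40/61, mR=26320/21533; mL+mR=40440/21533 → advance +1; mR−mL=200/353 → turn +1·90°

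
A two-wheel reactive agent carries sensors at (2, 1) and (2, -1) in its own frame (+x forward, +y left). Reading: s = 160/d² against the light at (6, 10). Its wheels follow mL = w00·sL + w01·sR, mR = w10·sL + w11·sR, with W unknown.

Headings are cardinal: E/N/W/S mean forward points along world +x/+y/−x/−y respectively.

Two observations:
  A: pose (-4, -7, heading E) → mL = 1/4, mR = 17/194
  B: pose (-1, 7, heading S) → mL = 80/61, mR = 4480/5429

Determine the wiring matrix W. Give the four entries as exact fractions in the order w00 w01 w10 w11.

1/2 0 1 -1

obs A: pose=(-4,-7,E) → sL=1/2, sR=40/97, mL=1/4, mR=17/194
obs B: pose=(-1,7,S) → sL=160/61, sR=160/89, mL=80/61, mR=4480/5429
sensor matrix S = [[1/2, 40/97], [160/61, 160/89]]; det S = -96240/526613
solve [mL_A; mL_B] = S·[w00; w01] and [mR_A; mR_B] = S·[w10; w11]:
  w00 = 1/2, w01 = 0, w10 = 1, w11 = -1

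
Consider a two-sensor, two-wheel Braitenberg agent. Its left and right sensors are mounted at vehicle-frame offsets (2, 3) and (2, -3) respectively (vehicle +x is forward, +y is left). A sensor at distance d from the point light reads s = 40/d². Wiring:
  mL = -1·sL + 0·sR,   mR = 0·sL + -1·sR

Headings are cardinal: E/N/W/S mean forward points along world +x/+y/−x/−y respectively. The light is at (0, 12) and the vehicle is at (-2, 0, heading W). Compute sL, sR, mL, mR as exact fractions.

left sensor world pos  = (-4, -3); dL² = 241
right sensor world pos = (-4, 3); dR² = 97
sL = 40/241 = 40/241
sR = 40/97 = 40/97
mL = -1·sL + 0·sR = -40/241
mR = 0·sL + -1·sR = -40/97

40/241 40/97 -40/241 -40/97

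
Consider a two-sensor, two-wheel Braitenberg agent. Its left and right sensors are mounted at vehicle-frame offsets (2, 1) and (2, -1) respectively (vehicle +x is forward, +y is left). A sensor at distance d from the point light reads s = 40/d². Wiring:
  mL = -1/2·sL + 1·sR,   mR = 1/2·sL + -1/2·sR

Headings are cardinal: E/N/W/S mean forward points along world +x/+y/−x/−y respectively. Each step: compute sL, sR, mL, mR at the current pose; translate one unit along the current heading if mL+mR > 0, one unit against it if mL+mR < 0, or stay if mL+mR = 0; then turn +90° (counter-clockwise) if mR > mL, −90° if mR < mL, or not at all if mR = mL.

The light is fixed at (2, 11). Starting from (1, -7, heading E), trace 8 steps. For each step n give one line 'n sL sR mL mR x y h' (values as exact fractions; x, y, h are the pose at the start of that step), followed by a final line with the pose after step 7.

n=0: pose=(1,-7,E); sL=4/29, sR=20/181; mL=218/5249, mR=72/5249; mL+mR=10/181 → advance +1; mR−mL=-146/5249 → turn -1·90°
n=1: pose=(2,-7,S); sL=40/401, sR=40/401; mL=20/401, mR=0; mL+mR=20/401 → advance +1; mR−mL=-20/401 → turn -1·90°
n=2: pose=(2,-8,W); sL=10/101, sR=5/41; mL=300/4141, mR=-95/8282; mL+mR=5/82 → advance +1; mR−mL=-695/8282 → turn -1·90°
n=3: pose=(1,-8,N); sL=40/293, sR=40/289; mL=5940/84677, mR=-80/84677; mL+mR=20/289 → advance +1; mR−mL=-6020/84677 → turn -1·90°
n=4: pose=(1,-7,E); sL=4/29, sR=20/181; mL=218/5249, mR=72/5249; mL+mR=10/181 → advance +1; mR−mL=-146/5249 → turn -1·90°
n=5: pose=(2,-7,S); sL=40/401, sR=40/401; mL=20/401, mR=0; mL+mR=20/401 → advance +1; mR−mL=-20/401 → turn -1·90°
n=6: pose=(2,-8,W); sL=10/101, sR=5/41; mL=300/4141, mR=-95/8282; mL+mR=5/82 → advance +1; mR−mL=-695/8282 → turn -1·90°
n=7: pose=(1,-8,N); sL=40/293, sR=40/289; mL=5940/84677, mR=-80/84677; mL+mR=20/289 → advance +1; mR−mL=-6020/84677 → turn -1·90°

0 4/29 20/181 218/5249 72/5249 1 -7 E
1 40/401 40/401 20/401 0 2 -7 S
2 10/101 5/41 300/4141 -95/8282 2 -8 W
3 40/293 40/289 5940/84677 -80/84677 1 -8 N
4 4/29 20/181 218/5249 72/5249 1 -7 E
5 40/401 40/401 20/401 0 2 -7 S
6 10/101 5/41 300/4141 -95/8282 2 -8 W
7 40/293 40/289 5940/84677 -80/84677 1 -8 N
final 1 -7 E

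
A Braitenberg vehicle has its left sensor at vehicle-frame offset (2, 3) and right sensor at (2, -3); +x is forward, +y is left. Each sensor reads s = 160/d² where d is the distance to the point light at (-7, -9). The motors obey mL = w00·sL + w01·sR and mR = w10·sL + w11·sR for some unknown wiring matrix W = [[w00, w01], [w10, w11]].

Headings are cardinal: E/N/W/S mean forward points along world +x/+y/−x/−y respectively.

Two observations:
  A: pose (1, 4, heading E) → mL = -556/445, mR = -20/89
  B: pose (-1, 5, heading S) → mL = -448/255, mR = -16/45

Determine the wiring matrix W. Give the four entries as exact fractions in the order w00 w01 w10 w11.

-1 -1 -1/2 0

obs A: pose=(1,4,E) → sL=40/89, sR=4/5, mL=-556/445, mR=-20/89
obs B: pose=(-1,5,S) → sL=32/45, sR=160/153, mL=-448/255, mR=-16/45
sensor matrix S = [[40/89, 4/5], [32/45, 160/153]]; det S = -33664/340425
solve [mL_A; mL_B] = S·[w00; w01] and [mR_A; mR_B] = S·[w10; w11]:
  w00 = -1, w01 = -1, w10 = -1/2, w11 = 0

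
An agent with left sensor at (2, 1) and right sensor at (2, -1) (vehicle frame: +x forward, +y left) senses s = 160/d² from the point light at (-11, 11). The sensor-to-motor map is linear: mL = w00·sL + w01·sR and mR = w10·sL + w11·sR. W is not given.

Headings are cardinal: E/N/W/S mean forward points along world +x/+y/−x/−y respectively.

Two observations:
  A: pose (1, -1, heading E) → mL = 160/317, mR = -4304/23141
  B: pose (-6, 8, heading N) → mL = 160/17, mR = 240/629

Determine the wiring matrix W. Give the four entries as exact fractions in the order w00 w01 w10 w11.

1 0 1/2 -1

obs A: pose=(1,-1,E) → sL=160/317, sR=32/73, mL=160/317, mR=-4304/23141
obs B: pose=(-6,8,N) → sL=160/17, sR=160/37, mL=160/17, mR=240/629
sensor matrix S = [[160/317, 32/73], [160/17, 160/37]]; det S = -28282880/14555689
solve [mL_A; mL_B] = S·[w00; w01] and [mR_A; mR_B] = S·[w10; w11]:
  w00 = 1, w01 = 0, w10 = 1/2, w11 = -1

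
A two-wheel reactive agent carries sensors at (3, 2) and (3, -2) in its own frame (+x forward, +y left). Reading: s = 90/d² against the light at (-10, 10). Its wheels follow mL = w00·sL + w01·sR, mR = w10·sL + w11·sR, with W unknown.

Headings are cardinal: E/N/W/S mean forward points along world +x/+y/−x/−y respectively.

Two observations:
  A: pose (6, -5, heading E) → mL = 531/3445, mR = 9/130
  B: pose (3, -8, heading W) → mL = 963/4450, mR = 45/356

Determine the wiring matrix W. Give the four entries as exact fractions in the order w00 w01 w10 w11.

1/2 1/2 0 1/2

obs A: pose=(6,-5,E) → sL=9/53, sR=9/65, mL=531/3445, mR=9/130
obs B: pose=(3,-8,W) → sL=9/50, sR=45/178, mL=963/4450, mR=45/356
sensor matrix S = [[9/53, 9/65], [9/50, 45/178]]; det S = 138024/7665125
solve [mL_A; mL_B] = S·[w00; w01] and [mR_A; mR_B] = S·[w10; w11]:
  w00 = 1/2, w01 = 1/2, w10 = 0, w11 = 1/2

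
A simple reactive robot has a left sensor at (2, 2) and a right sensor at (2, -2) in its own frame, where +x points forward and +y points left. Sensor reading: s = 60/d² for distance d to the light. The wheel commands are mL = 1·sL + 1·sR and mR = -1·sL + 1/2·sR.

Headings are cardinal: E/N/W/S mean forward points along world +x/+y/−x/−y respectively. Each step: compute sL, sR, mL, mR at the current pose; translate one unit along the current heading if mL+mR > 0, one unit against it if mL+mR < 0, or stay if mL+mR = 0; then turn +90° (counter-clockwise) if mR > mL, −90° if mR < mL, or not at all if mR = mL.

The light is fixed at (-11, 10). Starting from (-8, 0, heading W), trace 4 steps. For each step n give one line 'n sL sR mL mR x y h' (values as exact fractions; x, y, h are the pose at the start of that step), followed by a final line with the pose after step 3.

0 12/29 12/13 504/377 18/377 -8 0 W
1 15/16 3/4 27/16 -9/16 -9 0 N
2 12/13 60/137 2424/1781 -1254/1781 -9 1 E
3 30/73 30/61 4020/4453 -735/4453 -8 1 S
final -8 0 W

n=0: pose=(-8,0,W); sL=12/29, sR=12/13; mL=504/377, mR=18/377; mL+mR=18/13 → advance +1; mR−mL=-486/377 → turn -1·90°
n=1: pose=(-9,0,N); sL=15/16, sR=3/4; mL=27/16, mR=-9/16; mL+mR=9/8 → advance +1; mR−mL=-9/4 → turn -1·90°
n=2: pose=(-9,1,E); sL=12/13, sR=60/137; mL=2424/1781, mR=-1254/1781; mL+mR=90/137 → advance +1; mR−mL=-3678/1781 → turn -1·90°
n=3: pose=(-8,1,S); sL=30/73, sR=30/61; mL=4020/4453, mR=-735/4453; mL+mR=45/61 → advance +1; mR−mL=-4755/4453 → turn -1·90°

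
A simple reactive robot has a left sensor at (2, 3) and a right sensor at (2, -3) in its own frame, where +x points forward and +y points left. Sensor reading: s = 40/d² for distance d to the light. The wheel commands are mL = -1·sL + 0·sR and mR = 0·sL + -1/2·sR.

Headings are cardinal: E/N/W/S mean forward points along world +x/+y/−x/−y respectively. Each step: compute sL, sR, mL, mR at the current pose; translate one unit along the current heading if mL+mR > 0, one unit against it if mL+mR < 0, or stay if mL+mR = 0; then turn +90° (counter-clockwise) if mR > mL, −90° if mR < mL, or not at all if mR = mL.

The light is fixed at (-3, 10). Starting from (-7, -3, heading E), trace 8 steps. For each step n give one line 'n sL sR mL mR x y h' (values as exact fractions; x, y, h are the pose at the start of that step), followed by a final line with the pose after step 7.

n=0: pose=(-7,-3,E); sL=5/13, sR=2/13; mL=-5/13, mR=-1/13; mL+mR=-6/13 → advance -1; mR−mL=4/13 → turn +1·90°
n=1: pose=(-8,-3,N); sL=8/37, sR=8/25; mL=-8/37, mR=-4/25; mL+mR=-348/925 → advance -1; mR−mL=52/925 → turn +1·90°
n=2: pose=(-8,-4,W); sL=20/169, sR=4/17; mL=-20/169, mR=-2/17; mL+mR=-678/2873 → advance -1; mR−mL=2/2873 → turn +1·90°
n=3: pose=(-7,-4,S); sL=40/257, sR=8/61; mL=-40/257, mR=-4/61; mL+mR=-3468/15677 → advance -1; mR−mL=1412/15677 → turn +1·90°
n=4: pose=(-7,-3,E); sL=5/13, sR=2/13; mL=-5/13, mR=-1/13; mL+mR=-6/13 → advance -1; mR−mL=4/13 → turn +1·90°
n=5: pose=(-8,-3,N); sL=8/37, sR=8/25; mL=-8/37, mR=-4/25; mL+mR=-348/925 → advance -1; mR−mL=52/925 → turn +1·90°
n=6: pose=(-8,-4,W); sL=20/169, sR=4/17; mL=-20/169, mR=-2/17; mL+mR=-678/2873 → advance -1; mR−mL=2/2873 → turn +1·90°
n=7: pose=(-7,-4,S); sL=40/257, sR=8/61; mL=-40/257, mR=-4/61; mL+mR=-3468/15677 → advance -1; mR−mL=1412/15677 → turn +1·90°

0 5/13 2/13 -5/13 -1/13 -7 -3 E
1 8/37 8/25 -8/37 -4/25 -8 -3 N
2 20/169 4/17 -20/169 -2/17 -8 -4 W
3 40/257 8/61 -40/257 -4/61 -7 -4 S
4 5/13 2/13 -5/13 -1/13 -7 -3 E
5 8/37 8/25 -8/37 -4/25 -8 -3 N
6 20/169 4/17 -20/169 -2/17 -8 -4 W
7 40/257 8/61 -40/257 -4/61 -7 -4 S
final -7 -3 E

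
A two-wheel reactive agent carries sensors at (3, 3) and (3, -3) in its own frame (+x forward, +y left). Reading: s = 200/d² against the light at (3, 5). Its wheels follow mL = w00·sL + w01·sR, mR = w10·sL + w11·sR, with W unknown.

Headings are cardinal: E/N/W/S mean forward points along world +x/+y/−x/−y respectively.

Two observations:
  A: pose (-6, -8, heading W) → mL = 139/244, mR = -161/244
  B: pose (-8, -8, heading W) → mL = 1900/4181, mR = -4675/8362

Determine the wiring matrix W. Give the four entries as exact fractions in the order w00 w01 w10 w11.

-1/2 1 -1/2 -1/2

obs A: pose=(-6,-8,W) → sL=1/2, sR=50/61, mL=139/244, mR=-161/244
obs B: pose=(-8,-8,W) → sL=50/113, sR=25/37, mL=1900/4181, mR=-4675/8362
sensor matrix S = [[1/2, 50/61], [50/113, 25/37]]; det S = -12675/510082
solve [mL_A; mL_B] = S·[w00; w01] and [mR_A; mR_B] = S·[w10; w11]:
  w00 = -1/2, w01 = 1, w10 = -1/2, w11 = -1/2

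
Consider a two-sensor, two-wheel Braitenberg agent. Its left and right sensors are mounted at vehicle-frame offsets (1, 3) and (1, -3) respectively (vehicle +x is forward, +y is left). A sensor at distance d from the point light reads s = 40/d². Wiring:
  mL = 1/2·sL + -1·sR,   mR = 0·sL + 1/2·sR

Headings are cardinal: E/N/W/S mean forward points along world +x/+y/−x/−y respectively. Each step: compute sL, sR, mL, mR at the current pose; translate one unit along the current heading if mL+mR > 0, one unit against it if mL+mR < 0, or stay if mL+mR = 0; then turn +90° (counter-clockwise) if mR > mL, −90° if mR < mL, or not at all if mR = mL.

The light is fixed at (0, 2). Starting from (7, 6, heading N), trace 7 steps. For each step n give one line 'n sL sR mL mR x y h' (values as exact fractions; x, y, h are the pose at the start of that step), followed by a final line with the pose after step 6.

0 40/41 8/25 172/1025 4/25 7 6 N
1 5/16 10/17 -235/544 5/17 7 7 E
2 8/9 40/117 4/39 20/117 6 7 N
3 20/17 20/53 190/901 10/53 6 8 W
4 40/53 40/113 140/5989 20/113 5 8 N
5 5/4 10/29 65/232 5/29 5 9 W
6 8/13 40/113 -68/1469 20/113 4 9 N
final 4 10 W

n=0: pose=(7,6,N); sL=40/41, sR=8/25; mL=172/1025, mR=4/25; mL+mR=336/1025 → advance +1; mR−mL=-8/1025 → turn -1·90°
n=1: pose=(7,7,E); sL=5/16, sR=10/17; mL=-235/544, mR=5/17; mL+mR=-75/544 → advance -1; mR−mL=395/544 → turn +1·90°
n=2: pose=(6,7,N); sL=8/9, sR=40/117; mL=4/39, mR=20/117; mL+mR=32/117 → advance +1; mR−mL=8/117 → turn +1·90°
n=3: pose=(6,8,W); sL=20/17, sR=20/53; mL=190/901, mR=10/53; mL+mR=360/901 → advance +1; mR−mL=-20/901 → turn -1·90°
n=4: pose=(5,8,N); sL=40/53, sR=40/113; mL=140/5989, mR=20/113; mL+mR=1200/5989 → advance +1; mR−mL=920/5989 → turn +1·90°
n=5: pose=(5,9,W); sL=5/4, sR=10/29; mL=65/232, mR=5/29; mL+mR=105/232 → advance +1; mR−mL=-25/232 → turn -1·90°
n=6: pose=(4,9,N); sL=8/13, sR=40/113; mL=-68/1469, mR=20/113; mL+mR=192/1469 → advance +1; mR−mL=328/1469 → turn +1·90°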